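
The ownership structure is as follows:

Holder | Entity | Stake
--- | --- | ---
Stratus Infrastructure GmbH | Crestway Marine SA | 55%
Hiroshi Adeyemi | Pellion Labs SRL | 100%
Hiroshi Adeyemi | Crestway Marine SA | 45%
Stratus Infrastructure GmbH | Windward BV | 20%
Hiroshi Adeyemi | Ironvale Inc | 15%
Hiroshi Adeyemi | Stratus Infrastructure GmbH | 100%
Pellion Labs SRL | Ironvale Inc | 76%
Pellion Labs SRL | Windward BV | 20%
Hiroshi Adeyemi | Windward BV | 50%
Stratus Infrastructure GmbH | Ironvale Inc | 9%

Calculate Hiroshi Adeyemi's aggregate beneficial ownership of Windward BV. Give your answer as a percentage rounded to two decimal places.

Hiroshi reaches Windward along 3 paths.
Via Stratus: 100% × 20% = 20%.
Direct stake: 50% = 50%.
Via Pellion: 100% × 20% = 20%.
Total: 20% + 50% + 20% = 90%.
Rounded: 90.00%.

90.00%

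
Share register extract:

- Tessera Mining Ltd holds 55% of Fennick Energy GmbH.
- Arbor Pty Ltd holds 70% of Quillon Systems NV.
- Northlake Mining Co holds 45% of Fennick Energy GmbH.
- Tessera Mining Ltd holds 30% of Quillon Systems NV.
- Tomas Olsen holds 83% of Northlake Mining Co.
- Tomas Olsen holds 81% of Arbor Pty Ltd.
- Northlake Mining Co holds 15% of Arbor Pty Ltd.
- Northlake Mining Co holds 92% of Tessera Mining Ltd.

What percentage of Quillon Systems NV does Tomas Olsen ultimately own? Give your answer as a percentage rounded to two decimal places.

Tomas reaches Quillon along 3 paths.
Via Northlake → Tessera: 83% × 92% × 30% = 22.908%.
Via Arbor: 81% × 70% = 56.7%.
Via Northlake → Arbor: 83% × 15% × 70% = 8.715%.
Total: 22.908% + 56.7% + 8.715% = 88.323%.
Rounded: 88.32%.

88.32%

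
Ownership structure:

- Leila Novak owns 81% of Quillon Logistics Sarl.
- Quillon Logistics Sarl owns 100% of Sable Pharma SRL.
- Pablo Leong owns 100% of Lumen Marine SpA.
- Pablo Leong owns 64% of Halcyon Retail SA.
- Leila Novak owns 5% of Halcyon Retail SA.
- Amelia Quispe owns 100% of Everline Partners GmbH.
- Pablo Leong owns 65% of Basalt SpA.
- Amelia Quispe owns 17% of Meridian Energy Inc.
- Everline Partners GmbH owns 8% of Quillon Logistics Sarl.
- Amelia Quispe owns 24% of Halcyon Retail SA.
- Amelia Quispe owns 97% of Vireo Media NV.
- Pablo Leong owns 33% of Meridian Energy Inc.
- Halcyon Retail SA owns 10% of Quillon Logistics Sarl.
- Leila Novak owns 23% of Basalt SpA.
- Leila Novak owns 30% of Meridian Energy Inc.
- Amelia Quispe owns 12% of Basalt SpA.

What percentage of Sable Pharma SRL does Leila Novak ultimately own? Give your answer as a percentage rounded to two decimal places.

81.50%

Leila reaches Sable along 2 paths.
Via Halcyon → Quillon: 5% × 10% × 100% = 0.5%.
Via Quillon: 81% × 100% = 81%.
Total: 0.5% + 81% = 81.5%.
Rounded: 81.50%.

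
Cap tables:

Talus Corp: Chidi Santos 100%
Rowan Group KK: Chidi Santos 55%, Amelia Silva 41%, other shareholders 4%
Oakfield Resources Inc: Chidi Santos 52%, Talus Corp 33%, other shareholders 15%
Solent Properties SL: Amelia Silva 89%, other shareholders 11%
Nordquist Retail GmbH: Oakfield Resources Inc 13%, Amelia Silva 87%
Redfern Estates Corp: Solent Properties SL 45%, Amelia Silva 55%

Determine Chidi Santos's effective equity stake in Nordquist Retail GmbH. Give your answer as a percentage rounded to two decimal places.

Chidi reaches Nordquist along 2 paths.
Via Oakfield: 52% × 13% = 6.76%.
Via Talus → Oakfield: 100% × 33% × 13% = 4.29%.
Total: 6.76% + 4.29% = 11.05%.

11.05%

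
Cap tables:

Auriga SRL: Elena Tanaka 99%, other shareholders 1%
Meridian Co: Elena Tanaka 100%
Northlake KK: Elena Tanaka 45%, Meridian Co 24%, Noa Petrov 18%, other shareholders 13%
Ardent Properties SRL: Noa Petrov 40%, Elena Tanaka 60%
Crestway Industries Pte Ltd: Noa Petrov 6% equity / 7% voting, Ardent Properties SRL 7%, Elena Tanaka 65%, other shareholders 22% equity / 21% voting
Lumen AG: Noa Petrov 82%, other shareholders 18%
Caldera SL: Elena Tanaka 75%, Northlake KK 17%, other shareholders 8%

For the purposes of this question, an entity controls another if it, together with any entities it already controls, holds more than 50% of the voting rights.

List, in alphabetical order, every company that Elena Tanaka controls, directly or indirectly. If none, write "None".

Elena holds 99% of Auriga, so Elena controls Auriga.
Elena holds 100% of Meridian, so Elena controls Meridian.
Elena and Meridian together hold 45% + 24% = 69% of Northlake, so Elena controls Northlake.
Elena holds 60% of Ardent, so Elena controls Ardent.
Ardent and Elena together hold 7% + 65% = 72% of Crestway, so Elena controls Crestway.
Elena and Northlake together hold 75% + 17% = 92% of Caldera, so Elena controls Caldera.
No other company's threshold is met.

Ardent Properties SRL, Auriga SRL, Caldera SL, Crestway Industries Pte Ltd, Meridian Co, Northlake KK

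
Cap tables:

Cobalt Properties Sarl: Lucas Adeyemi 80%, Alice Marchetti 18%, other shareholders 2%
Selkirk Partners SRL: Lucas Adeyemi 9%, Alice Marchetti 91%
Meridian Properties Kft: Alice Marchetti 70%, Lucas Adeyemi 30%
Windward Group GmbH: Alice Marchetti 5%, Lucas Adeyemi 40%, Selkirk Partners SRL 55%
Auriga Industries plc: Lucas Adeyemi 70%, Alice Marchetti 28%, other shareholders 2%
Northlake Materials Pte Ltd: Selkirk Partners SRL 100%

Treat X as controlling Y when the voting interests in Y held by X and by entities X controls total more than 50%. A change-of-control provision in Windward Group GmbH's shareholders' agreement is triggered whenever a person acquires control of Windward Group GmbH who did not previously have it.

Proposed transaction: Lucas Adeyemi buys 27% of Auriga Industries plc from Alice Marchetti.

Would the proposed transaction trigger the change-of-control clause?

The purchase adds only to Lucas's holdings (Alice's stake shrinks), so Lucas is the only person who could newly come to control Windward.
Lucas holds 80% of Cobalt, so Lucas controls Cobalt.
Lucas holds 70% of Auriga, so Lucas controls Auriga.
In Windward, Lucas's side holds only 40%, not > 50%.
So before the transaction, Lucas does not control Windward.
After the purchase, Lucas's direct stake in Auriga rises to 70% + 27% = 97%, and Alice's stake falls to 1%.
Lucas holds 97% of Auriga, so Lucas controls Auriga.
After the transaction, Lucas's side holds 40% of Windward, not > 50%, so Lucas still does not control Windward.
No new person acquires control, so the clause is not triggered.

No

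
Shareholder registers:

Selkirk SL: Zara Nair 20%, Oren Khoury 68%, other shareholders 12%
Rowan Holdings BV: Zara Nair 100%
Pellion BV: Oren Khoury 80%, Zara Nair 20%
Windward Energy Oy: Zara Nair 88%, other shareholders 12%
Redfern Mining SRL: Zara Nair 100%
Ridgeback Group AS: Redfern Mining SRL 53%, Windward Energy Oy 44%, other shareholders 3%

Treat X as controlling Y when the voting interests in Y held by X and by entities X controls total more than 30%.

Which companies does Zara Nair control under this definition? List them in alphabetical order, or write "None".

Redfern Mining SRL, Ridgeback Group AS, Rowan Holdings BV, Windward Energy Oy

Zara holds 100% of Rowan, so Zara controls Rowan.
Zara holds 88% of Windward, so Zara controls Windward.
Zara holds 100% of Redfern, so Zara controls Redfern.
Redfern and Windward together hold 53% + 44% = 97% of Ridgeback, so Zara controls Ridgeback.
No other company's threshold is met.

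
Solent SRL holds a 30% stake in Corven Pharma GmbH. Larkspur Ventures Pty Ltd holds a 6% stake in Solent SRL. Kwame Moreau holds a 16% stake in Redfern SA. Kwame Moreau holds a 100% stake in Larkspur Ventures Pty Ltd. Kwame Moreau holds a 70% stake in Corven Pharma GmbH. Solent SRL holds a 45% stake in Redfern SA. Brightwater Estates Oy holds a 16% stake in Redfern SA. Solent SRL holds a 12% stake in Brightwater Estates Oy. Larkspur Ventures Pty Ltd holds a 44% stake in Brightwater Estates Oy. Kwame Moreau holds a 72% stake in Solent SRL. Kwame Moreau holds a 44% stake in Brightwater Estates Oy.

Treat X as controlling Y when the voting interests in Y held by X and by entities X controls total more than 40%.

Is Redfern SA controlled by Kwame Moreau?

Yes

Kwame holds 100% of Larkspur, so Kwame controls Larkspur.
Kwame and Larkspur together hold 72% + 6% = 78% of Solent, so Kwame controls Solent.
Solent and Larkspur and Kwame together hold 12% + 44% + 44% = 100% of Brightwater, so Kwame controls Brightwater.
Kwame and Brightwater and Solent together hold 16% + 16% + 45% = 77% of Redfern, so Kwame controls Redfern.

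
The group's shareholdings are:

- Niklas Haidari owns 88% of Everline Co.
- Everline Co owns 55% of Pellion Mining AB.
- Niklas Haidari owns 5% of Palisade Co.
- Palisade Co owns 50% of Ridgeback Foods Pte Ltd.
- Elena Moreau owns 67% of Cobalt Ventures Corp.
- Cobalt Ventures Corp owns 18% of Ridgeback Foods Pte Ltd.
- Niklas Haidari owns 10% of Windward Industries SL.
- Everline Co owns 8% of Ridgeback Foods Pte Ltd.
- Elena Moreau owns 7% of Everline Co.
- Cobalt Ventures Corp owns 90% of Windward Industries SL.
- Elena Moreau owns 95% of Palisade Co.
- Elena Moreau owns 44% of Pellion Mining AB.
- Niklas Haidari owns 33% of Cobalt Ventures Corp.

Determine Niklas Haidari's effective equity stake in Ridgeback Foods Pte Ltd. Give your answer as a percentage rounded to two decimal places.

Niklas reaches Ridgeback along 3 paths.
Via Cobalt: 33% × 18% = 5.94%.
Via Everline: 88% × 8% = 7.04%.
Via Palisade: 5% × 50% = 2.5%.
Total: 5.94% + 7.04% + 2.5% = 15.48%.

15.48%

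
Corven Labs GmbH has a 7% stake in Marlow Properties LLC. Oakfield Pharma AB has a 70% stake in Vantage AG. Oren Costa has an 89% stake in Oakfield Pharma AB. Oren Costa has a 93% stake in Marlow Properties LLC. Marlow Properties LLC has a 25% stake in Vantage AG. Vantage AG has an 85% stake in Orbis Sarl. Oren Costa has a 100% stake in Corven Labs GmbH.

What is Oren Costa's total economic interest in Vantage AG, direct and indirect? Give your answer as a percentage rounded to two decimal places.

Oren reaches Vantage along 3 paths.
Via Oakfield: 89% × 70% = 62.3%.
Via Marlow: 93% × 25% = 23.25%.
Via Corven → Marlow: 100% × 7% × 25% = 1.75%.
Total: 62.3% + 23.25% + 1.75% = 87.3%.
Rounded: 87.30%.

87.30%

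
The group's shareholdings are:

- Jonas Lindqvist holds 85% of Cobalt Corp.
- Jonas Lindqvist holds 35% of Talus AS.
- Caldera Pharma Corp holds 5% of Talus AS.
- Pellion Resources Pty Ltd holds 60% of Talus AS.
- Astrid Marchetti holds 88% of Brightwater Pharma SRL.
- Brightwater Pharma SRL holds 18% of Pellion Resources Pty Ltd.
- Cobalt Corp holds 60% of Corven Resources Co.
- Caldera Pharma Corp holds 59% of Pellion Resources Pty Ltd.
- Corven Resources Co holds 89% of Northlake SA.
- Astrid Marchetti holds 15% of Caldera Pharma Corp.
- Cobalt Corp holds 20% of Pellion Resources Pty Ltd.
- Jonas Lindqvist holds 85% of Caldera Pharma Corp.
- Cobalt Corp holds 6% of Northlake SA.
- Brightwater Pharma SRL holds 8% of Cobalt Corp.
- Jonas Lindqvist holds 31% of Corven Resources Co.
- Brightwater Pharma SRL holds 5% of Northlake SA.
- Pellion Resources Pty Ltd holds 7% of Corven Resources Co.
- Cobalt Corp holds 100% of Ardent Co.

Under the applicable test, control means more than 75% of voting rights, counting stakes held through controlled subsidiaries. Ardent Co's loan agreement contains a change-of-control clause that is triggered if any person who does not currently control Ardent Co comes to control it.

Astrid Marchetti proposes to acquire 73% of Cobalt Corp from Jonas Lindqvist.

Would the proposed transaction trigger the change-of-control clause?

The purchase adds only to Astrid's holdings (Jonas's stake shrinks), so Astrid is the only person who could newly come to control Ardent.
Astrid holds 88% of Brightwater, so Astrid controls Brightwater.
Neither Astrid nor any entity Astrid controls holds any voting interest in Ardent.
So before the transaction, Astrid does not control Ardent.
After the purchase, Astrid holds 73% of Cobalt directly, and Jonas's stake falls to 12%.
Brightwater and Astrid together hold 8% + 73% = 81% of Cobalt, so Astrid controls Cobalt.
Cobalt holds 100% of Ardent, so Astrid controls Ardent.
Astrid did not control Ardent before and does after, so the clause is triggered.

Yes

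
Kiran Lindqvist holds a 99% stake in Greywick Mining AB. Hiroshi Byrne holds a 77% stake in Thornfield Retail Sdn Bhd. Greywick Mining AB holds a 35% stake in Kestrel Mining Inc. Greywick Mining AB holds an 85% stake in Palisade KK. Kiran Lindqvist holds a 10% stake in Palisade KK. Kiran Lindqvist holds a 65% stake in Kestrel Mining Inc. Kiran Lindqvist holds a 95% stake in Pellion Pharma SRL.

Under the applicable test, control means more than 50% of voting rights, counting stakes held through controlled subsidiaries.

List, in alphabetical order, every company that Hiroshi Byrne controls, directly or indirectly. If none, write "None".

Hiroshi holds 77% of Thornfield, so Hiroshi controls Thornfield.
No other company's threshold is met.

Thornfield Retail Sdn Bhd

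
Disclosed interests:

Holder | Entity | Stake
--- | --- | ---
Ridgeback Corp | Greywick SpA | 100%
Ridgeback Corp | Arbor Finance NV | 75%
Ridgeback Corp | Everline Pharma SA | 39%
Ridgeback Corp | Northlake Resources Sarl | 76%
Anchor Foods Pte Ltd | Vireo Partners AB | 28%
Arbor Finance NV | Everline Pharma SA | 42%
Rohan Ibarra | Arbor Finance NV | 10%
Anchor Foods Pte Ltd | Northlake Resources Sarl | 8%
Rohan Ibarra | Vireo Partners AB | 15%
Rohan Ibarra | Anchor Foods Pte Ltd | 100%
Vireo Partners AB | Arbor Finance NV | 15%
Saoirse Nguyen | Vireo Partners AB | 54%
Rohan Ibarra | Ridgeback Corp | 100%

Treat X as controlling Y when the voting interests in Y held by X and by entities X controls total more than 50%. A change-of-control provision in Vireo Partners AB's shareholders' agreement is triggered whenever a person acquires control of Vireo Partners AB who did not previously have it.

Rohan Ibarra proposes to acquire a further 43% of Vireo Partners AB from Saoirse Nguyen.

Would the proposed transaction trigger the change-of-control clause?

The purchase adds only to Rohan's holdings (Saoirse's stake shrinks), so Rohan is the only person who could newly come to control Vireo.
Rohan holds 100% of Anchor, so Rohan controls Anchor.
Rohan holds 100% of Ridgeback, so Rohan controls Ridgeback.
Rohan and Ridgeback together hold 10% + 75% = 85% of Arbor, so Rohan controls Arbor.
Anchor and Ridgeback together hold 8% + 76% = 84% of Northlake, so Rohan controls Northlake.
Arbor and Ridgeback together hold 42% + 39% = 81% of Everline, so Rohan controls Everline.
Ridgeback holds 100% of Greywick, so Rohan controls Greywick.
In Vireo, Rohan's side holds only 15% + 28% = 43%, not > 50%.
So before the transaction, Rohan does not control Vireo.
After the purchase, Rohan's direct stake in Vireo rises to 15% + 43% = 58%, and Saoirse's stake falls to 11%.
Rohan and Anchor together hold 58% + 28% = 86% of Vireo, so Rohan controls Vireo.
Rohan did not control Vireo before and does after, so the clause is triggered.

Yes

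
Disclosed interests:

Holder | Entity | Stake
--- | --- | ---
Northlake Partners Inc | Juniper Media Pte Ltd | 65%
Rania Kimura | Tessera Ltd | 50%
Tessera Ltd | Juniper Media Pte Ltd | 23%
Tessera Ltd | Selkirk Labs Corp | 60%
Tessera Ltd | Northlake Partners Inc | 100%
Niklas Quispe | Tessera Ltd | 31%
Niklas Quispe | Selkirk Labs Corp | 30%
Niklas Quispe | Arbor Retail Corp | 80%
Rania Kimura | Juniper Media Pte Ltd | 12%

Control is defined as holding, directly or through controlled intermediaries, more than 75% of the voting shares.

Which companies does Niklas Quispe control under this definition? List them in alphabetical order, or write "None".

Arbor Retail Corp

Niklas holds 80% of Arbor, so Niklas controls Arbor.
No other company's threshold is met.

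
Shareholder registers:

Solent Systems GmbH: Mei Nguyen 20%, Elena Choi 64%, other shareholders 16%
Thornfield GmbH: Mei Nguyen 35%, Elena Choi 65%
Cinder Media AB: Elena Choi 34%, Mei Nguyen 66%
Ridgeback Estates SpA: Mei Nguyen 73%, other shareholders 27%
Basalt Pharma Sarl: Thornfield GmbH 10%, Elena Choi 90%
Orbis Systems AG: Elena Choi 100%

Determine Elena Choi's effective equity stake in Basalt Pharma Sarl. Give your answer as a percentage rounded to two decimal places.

96.50%

Elena reaches Basalt along 2 paths.
Via Thornfield: 65% × 10% = 6.5%.
Direct stake: 90% = 90%.
Total: 6.5% + 90% = 96.5%.
Rounded: 96.50%.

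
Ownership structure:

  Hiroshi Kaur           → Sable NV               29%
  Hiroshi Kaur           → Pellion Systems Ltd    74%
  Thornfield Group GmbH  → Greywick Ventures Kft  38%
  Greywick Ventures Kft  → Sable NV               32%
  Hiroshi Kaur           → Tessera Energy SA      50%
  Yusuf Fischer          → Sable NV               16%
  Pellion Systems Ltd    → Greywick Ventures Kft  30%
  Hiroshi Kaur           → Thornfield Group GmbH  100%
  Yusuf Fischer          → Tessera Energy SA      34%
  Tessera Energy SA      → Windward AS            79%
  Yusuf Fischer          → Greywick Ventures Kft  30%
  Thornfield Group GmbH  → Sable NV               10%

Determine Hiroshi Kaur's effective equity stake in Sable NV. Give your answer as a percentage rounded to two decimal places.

Hiroshi reaches Sable along 4 paths.
Via Thornfield → Greywick: 100% × 38% × 32% = 12.16%.
Via Pellion → Greywick: 74% × 30% × 32% = 7.104%.
Direct stake: 29% = 29%.
Via Thornfield: 100% × 10% = 10%.
Total: 12.16% + 7.104% + 29% + 10% = 58.264%.
Rounded: 58.26%.

58.26%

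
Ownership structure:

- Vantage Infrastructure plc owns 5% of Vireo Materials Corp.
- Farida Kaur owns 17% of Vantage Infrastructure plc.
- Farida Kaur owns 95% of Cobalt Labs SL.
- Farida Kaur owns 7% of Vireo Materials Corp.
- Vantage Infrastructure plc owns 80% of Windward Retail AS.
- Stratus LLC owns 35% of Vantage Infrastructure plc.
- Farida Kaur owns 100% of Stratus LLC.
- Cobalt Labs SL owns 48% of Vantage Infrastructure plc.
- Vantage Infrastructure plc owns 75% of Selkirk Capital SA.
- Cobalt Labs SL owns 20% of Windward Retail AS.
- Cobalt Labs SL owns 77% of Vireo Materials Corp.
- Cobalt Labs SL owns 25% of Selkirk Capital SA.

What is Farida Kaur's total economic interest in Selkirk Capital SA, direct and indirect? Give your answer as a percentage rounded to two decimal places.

Farida reaches Selkirk along 4 paths.
Via Cobalt → Vantage: 95% × 48% × 75% = 34.2%.
Via Stratus → Vantage: 100% × 35% × 75% = 26.25%.
Via Vantage: 17% × 75% = 12.75%.
Via Cobalt: 95% × 25% = 23.75%.
Total: 34.2% + 26.25% + 12.75% + 23.75% = 96.95%.

96.95%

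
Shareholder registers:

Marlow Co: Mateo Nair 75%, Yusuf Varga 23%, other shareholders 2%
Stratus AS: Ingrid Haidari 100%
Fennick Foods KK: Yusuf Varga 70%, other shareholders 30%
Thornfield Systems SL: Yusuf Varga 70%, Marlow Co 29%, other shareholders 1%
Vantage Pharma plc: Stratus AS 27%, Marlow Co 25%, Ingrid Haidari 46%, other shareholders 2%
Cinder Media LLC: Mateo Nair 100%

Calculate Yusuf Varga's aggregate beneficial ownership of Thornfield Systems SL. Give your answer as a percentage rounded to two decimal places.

76.67%

Yusuf reaches Thornfield along 2 paths.
Direct stake: 70% = 70%.
Via Marlow: 23% × 29% = 6.67%.
Total: 70% + 6.67% = 76.67%.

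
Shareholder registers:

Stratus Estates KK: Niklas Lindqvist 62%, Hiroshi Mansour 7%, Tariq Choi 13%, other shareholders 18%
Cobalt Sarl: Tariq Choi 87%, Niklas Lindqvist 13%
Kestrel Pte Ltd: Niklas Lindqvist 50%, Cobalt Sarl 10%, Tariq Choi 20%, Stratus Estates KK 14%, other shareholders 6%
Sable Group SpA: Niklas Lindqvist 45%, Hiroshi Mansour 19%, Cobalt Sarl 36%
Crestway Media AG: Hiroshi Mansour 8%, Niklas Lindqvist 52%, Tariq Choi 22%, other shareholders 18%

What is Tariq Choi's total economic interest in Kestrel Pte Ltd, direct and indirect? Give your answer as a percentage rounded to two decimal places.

Tariq reaches Kestrel along 3 paths.
Via Cobalt: 87% × 10% = 8.7%.
Direct stake: 20% = 20%.
Via Stratus: 13% × 14% = 1.82%.
Total: 8.7% + 20% + 1.82% = 30.52%.

30.52%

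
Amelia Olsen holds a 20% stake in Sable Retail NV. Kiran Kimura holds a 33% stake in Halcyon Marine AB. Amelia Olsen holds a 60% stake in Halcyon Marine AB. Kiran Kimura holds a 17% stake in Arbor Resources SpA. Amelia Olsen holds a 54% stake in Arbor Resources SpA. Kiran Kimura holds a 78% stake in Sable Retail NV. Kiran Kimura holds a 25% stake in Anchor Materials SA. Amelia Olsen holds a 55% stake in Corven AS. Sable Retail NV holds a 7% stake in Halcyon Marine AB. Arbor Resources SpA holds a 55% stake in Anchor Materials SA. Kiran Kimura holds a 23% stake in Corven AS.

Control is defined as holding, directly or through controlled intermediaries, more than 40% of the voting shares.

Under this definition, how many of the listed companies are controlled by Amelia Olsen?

Amelia holds 55% of Corven, so Amelia controls Corven.
Amelia holds 54% of Arbor, so Amelia controls Arbor.
Arbor holds 55% of Anchor, so Amelia controls Anchor.
Amelia holds 60% of Halcyon, so Amelia controls Halcyon.
No other company's threshold is met.
Amelia controls 4 companies.

4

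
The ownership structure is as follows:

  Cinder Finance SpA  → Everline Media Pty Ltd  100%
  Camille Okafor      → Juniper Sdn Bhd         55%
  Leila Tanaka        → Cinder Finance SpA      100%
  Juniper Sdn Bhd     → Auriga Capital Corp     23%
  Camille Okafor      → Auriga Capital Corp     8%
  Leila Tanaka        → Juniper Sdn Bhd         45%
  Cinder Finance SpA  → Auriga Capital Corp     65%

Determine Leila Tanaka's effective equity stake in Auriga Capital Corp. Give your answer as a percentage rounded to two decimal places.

Leila reaches Auriga along 2 paths.
Via Cinder: 100% × 65% = 65%.
Via Juniper: 45% × 23% = 10.35%.
Total: 65% + 10.35% = 75.35%.

75.35%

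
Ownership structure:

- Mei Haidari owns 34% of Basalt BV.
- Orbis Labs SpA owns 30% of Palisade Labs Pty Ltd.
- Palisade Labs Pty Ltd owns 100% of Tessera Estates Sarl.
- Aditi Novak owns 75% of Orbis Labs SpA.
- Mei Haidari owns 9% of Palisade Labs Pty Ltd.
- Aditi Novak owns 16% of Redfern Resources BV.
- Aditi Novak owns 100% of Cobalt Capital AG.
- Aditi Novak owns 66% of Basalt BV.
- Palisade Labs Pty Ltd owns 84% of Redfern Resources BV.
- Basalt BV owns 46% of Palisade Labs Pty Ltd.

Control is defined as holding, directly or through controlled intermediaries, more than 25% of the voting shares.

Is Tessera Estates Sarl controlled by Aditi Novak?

Aditi holds 66% of Basalt, so Aditi controls Basalt.
Aditi holds 75% of Orbis, so Aditi controls Orbis.
Basalt and Orbis together hold 46% + 30% = 76% of Palisade, so Aditi controls Palisade.
Palisade holds 100% of Tessera, so Aditi controls Tessera.

Yes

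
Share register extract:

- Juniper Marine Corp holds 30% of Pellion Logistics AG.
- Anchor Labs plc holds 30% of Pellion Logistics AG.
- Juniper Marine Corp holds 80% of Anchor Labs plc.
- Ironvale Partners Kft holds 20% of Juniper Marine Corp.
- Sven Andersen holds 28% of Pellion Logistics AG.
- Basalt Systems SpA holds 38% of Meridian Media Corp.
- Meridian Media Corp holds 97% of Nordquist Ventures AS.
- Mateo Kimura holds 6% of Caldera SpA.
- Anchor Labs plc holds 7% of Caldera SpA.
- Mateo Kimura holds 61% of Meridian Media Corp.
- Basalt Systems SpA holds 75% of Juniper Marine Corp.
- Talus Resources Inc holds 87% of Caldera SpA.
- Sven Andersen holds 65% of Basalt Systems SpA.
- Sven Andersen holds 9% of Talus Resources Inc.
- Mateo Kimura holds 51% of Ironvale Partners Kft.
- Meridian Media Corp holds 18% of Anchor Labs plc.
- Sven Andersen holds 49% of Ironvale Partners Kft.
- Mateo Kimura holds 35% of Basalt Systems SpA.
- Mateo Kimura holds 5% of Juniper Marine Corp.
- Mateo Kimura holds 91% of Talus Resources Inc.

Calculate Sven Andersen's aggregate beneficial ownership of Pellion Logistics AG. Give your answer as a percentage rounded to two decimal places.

60.95%

Sven reaches Pellion along 6 paths.
Via Basalt → Meridian → Anchor: 65% × 38% × 18% × 30% = 1.3338%.
Via Ironvale → Juniper → Anchor: 49% × 20% × 80% × 30% = 2.352%.
Via Basalt → Juniper → Anchor: 65% × 75% × 80% × 30% = 11.7%.
Direct stake: 28% = 28%.
Via Ironvale → Juniper: 49% × 20% × 30% = 2.94%.
Via Basalt → Juniper: 65% × 75% × 30% = 14.625%.
Total: 1.3338% + 2.352% + 11.7% + 28% + 2.94% + 14.625% = 60.9508%.
Rounded: 60.95%.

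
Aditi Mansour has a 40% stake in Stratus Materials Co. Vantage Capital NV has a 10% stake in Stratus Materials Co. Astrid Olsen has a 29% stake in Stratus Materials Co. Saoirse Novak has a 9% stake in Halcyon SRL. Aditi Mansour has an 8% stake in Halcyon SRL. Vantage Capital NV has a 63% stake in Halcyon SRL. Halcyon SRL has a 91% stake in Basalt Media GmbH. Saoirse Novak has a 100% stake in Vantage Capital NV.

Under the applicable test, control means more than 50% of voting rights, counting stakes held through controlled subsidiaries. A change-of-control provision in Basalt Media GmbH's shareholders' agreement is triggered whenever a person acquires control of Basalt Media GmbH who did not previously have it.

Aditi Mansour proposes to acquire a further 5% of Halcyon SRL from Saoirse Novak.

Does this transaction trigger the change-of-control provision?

The purchase adds only to Aditi's holdings (Saoirse's stake shrinks), so Aditi is the only person who could newly come to control Basalt.
Aditi's largest direct stake is 40% in Stratus, which does not meet the threshold, so Aditi controls no company.
Neither Aditi nor any entity Aditi controls holds any voting interest in Basalt.
So before the transaction, Aditi does not control Basalt.
After the purchase, Aditi's direct stake in Halcyon rises to 8% + 5% = 13%, and Saoirse's stake falls to 4%.
Aditi's side now holds 13% of Halcyon, not > 50%, so Aditi still does not control Halcyon.
After the transaction, neither Aditi nor any entity Aditi controls holds a voting interest in Basalt, so Aditi still does not control it.
No new person acquires control, so the clause is not triggered.

No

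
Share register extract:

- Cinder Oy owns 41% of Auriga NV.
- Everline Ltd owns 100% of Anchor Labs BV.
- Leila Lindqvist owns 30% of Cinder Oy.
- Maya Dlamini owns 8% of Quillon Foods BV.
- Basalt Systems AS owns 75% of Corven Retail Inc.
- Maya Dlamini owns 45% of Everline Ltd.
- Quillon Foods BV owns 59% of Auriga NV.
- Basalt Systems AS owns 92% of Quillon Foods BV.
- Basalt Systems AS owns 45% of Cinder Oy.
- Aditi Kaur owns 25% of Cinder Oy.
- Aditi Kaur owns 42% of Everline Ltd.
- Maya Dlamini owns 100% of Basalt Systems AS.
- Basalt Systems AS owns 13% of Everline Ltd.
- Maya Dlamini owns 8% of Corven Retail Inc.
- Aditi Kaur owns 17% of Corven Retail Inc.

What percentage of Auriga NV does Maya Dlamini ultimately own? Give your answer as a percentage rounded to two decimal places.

Maya reaches Auriga along 3 paths.
Via Basalt → Quillon: 100% × 92% × 59% = 54.28%.
Via Quillon: 8% × 59% = 4.72%.
Via Basalt → Cinder: 100% × 45% × 41% = 18.45%.
Total: 54.28% + 4.72% + 18.45% = 77.45%.

77.45%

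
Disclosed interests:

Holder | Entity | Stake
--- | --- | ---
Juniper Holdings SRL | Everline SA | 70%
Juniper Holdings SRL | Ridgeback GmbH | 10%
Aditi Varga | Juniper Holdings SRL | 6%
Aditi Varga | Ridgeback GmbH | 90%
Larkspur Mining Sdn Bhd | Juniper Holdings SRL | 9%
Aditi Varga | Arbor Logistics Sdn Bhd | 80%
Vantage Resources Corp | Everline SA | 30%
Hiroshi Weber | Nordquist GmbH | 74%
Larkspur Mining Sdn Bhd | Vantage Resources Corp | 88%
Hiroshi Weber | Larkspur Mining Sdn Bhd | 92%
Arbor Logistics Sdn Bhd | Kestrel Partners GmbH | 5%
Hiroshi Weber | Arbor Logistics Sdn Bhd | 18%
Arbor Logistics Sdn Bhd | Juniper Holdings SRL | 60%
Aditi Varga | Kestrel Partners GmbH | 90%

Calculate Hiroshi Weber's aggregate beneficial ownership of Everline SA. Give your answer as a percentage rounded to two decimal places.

37.64%

Hiroshi reaches Everline along 3 paths.
Via Arbor → Juniper: 18% × 60% × 70% = 7.56%.
Via Larkspur → Juniper: 92% × 9% × 70% = 5.796%.
Via Larkspur → Vantage: 92% × 88% × 30% = 24.288%.
Total: 7.56% + 5.796% + 24.288% = 37.644%.
Rounded: 37.64%.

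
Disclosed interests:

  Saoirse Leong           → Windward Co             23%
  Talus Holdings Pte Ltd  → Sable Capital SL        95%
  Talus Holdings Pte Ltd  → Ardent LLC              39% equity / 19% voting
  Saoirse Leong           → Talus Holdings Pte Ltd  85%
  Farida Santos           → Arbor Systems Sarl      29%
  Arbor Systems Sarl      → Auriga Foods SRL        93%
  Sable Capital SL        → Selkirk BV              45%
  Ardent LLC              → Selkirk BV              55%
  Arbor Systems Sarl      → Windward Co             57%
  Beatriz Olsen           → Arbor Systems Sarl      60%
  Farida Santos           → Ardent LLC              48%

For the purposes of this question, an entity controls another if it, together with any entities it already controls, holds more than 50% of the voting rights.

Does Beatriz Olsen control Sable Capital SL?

No

Beatriz holds 60% of Arbor, so Beatriz controls Arbor.
Arbor holds 57% of Windward, so Beatriz controls Windward.
Arbor holds 93% of Auriga, so Beatriz controls Auriga.
Neither Beatriz nor any entity Beatriz controls holds any voting interest in Sable.
So Beatriz does not control Sable.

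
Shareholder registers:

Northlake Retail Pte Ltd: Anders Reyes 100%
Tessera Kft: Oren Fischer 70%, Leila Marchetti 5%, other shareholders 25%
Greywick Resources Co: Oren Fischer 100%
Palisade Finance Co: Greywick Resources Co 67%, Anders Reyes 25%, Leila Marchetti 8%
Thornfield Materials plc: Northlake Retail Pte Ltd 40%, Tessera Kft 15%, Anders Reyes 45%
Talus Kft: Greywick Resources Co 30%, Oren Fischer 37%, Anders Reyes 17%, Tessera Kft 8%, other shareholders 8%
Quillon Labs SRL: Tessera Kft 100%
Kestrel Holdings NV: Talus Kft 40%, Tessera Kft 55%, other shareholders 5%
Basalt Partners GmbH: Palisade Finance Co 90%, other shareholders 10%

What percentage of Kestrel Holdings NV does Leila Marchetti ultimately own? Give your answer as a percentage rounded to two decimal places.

2.91%

Leila reaches Kestrel along 2 paths.
Via Tessera → Talus: 5% × 8% × 40% = 0.16%.
Via Tessera: 5% × 55% = 2.75%.
Total: 0.16% + 2.75% = 2.91%.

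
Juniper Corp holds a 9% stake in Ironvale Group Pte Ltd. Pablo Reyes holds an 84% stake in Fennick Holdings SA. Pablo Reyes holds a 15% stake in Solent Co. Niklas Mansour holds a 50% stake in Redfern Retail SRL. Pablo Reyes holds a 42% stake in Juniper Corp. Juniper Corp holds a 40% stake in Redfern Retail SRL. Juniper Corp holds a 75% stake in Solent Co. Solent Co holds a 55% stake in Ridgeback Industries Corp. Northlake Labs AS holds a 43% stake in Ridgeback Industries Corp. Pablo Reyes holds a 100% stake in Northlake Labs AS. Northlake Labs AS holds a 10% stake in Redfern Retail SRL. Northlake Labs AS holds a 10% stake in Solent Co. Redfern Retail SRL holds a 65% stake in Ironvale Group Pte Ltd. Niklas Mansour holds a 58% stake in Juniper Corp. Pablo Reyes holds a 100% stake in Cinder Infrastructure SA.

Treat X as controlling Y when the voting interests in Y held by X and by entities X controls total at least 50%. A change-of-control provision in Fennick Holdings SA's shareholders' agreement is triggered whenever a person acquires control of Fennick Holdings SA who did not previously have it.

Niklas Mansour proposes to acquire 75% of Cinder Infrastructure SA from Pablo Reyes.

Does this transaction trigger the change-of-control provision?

No

The purchase adds only to Niklas's holdings (Pablo's stake shrinks), so Niklas is the only person who could newly come to control Fennick.
Niklas holds 58% of Juniper, so Niklas controls Juniper.
Niklas and Juniper together hold 50% + 40% = 90% of Redfern, so Niklas controls Redfern.
Juniper holds 75% of Solent, so Niklas controls Solent.
Juniper and Redfern together hold 9% + 65% = 74% of Ironvale, so Niklas controls Ironvale.
Solent holds 55% of Ridgeback, so Niklas controls Ridgeback.
Neither Niklas nor any entity Niklas controls holds any voting interest in Fennick.
So before the transaction, Niklas does not control Fennick.
After the purchase, Niklas holds 75% of Cinder directly, and Pablo's stake falls to 25%.
Niklas holds 75% of Cinder, so Niklas controls Cinder.
After the transaction, neither Niklas nor any entity Niklas controls holds a voting interest in Fennick, so Niklas still does not control it.
No new person acquires control, so the clause is not triggered.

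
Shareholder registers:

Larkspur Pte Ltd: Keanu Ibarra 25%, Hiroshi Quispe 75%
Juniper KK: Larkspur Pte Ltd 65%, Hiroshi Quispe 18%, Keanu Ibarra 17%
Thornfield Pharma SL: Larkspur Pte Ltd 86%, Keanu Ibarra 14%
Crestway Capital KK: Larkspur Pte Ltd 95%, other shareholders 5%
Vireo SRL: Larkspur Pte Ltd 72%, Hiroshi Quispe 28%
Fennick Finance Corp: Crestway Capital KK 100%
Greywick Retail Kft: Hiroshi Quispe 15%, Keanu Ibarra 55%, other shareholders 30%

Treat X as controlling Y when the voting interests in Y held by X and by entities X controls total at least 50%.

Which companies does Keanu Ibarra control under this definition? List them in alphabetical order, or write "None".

Keanu holds 55% of Greywick, so Keanu controls Greywick.
No other company's threshold is met.

Greywick Retail Kft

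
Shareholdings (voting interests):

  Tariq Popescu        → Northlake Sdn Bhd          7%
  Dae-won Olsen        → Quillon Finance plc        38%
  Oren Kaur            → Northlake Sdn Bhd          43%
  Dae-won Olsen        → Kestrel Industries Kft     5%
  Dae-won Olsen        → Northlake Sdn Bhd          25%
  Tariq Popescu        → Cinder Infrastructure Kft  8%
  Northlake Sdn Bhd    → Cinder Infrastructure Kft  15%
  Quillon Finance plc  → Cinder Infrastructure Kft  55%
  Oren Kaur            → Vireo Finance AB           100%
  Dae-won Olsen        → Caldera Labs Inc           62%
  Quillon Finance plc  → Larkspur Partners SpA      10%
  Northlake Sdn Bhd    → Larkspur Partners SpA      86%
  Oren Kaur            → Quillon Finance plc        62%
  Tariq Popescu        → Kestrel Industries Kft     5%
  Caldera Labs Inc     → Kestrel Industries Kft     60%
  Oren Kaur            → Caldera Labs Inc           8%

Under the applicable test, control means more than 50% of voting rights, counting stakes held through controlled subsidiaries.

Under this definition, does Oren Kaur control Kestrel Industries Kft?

No

Oren holds 62% of Quillon, so Oren controls Quillon.
Oren holds 100% of Vireo, so Oren controls Vireo.
Quillon holds 55% of Cinder, so Oren controls Cinder.
Neither Oren nor any entity Oren controls holds any voting interest in Kestrel.
So Oren does not control Kestrel.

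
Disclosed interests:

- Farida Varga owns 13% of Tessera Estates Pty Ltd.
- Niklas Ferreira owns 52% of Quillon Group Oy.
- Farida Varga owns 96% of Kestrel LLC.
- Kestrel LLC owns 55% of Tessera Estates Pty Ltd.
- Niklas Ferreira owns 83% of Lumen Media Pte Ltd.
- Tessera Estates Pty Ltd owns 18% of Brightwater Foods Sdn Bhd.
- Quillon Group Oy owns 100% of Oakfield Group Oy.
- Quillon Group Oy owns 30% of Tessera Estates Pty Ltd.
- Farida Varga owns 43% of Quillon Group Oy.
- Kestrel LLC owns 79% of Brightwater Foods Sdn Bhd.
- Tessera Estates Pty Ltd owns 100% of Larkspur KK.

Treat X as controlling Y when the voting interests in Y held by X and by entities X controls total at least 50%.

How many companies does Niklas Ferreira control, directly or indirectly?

3

Niklas holds 52% of Quillon, so Niklas controls Quillon.
Niklas holds 83% of Lumen, so Niklas controls Lumen.
Quillon holds 100% of Oakfield, so Niklas controls Oakfield.
No other company's threshold is met.
Niklas controls 3 companies.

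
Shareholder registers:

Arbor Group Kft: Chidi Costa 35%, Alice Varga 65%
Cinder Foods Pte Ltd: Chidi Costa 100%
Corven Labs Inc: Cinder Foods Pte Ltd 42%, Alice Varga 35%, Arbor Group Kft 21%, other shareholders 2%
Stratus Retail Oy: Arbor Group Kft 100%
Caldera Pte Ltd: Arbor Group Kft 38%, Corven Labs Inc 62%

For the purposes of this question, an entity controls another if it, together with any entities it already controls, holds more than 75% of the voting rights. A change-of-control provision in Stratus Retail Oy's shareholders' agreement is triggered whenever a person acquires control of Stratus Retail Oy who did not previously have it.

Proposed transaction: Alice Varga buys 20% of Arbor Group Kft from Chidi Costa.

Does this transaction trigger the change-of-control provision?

Yes

The purchase adds only to Alice's holdings (Chidi's stake shrinks), so Alice is the only person who could newly come to control Stratus.
Alice's largest direct stake is 65% in Arbor, which does not meet the threshold, so Alice controls no company.
Neither Alice nor any entity Alice controls holds any voting interest in Stratus.
So before the transaction, Alice does not control Stratus.
After the purchase, Alice's direct stake in Arbor rises to 65% + 20% = 85%, and Chidi's stake falls to 15%.
Alice holds 85% of Arbor, so Alice controls Arbor.
Arbor holds 100% of Stratus, so Alice controls Stratus.
Alice did not control Stratus before and does after, so the clause is triggered.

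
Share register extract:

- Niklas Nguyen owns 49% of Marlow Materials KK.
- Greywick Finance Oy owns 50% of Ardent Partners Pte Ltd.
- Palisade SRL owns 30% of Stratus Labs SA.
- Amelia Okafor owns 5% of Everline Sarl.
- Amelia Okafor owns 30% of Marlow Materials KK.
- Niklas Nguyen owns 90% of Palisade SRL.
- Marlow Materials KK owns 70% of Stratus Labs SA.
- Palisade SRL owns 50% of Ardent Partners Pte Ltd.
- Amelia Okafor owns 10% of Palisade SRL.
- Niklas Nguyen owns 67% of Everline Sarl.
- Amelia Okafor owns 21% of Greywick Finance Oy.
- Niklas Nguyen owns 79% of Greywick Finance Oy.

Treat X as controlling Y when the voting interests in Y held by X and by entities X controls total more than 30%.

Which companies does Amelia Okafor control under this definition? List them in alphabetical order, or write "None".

Amelia's largest direct stake is 30% in Marlow, which does not meet the threshold.

None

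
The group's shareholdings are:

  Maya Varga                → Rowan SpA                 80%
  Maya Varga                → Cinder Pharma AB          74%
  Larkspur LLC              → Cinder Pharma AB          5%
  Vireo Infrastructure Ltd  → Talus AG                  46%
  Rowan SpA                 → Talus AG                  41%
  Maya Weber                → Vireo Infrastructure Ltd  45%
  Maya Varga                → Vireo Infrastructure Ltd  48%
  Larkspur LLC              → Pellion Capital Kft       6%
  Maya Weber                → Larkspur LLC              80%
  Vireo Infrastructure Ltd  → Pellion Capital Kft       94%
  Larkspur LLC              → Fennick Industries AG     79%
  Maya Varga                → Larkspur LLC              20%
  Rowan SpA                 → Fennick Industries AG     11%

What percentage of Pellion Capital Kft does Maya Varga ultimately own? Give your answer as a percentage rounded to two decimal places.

46.32%

Maya Varga reaches Pellion along 2 paths.
Via Vireo: 48% × 94% = 45.12%.
Via Larkspur: 20% × 6% = 1.2%.
Total: 45.12% + 1.2% = 46.32%.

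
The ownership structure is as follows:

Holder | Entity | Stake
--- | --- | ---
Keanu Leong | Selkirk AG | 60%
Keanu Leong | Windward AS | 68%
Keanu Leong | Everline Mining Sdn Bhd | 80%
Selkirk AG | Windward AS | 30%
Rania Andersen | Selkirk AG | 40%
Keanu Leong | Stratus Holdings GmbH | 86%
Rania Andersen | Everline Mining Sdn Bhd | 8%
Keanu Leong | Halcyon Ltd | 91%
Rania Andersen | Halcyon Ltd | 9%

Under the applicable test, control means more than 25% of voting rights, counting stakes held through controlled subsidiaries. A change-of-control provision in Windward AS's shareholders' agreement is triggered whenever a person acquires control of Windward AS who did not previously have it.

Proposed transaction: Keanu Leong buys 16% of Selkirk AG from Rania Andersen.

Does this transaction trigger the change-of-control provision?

The purchase adds only to Keanu's holdings (Rania's stake shrinks), so Keanu is the only person who could newly come to control Windward.
Keanu holds 60% of Selkirk, so Keanu controls Selkirk.
Selkirk and Keanu together hold 30% + 68% = 98% of Windward, so Keanu controls Windward.
So Keanu already controls Windward before the transaction.
After the purchase, Keanu's direct stake in Selkirk rises to 60% + 16% = 76%, and Rania's stake falls to 24%.
Keanu controlled Windward already, so this is not a new person acquiring control; every other person's position is unchanged or reduced.
No new person acquires control, so the clause is not triggered.

No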